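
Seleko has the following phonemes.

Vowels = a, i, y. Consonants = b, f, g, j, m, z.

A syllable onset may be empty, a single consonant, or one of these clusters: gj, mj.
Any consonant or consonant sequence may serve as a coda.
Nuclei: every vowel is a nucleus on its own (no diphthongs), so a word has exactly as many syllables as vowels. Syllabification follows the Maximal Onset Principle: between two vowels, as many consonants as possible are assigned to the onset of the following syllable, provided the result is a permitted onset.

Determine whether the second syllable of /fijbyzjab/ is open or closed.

The vowels are i, y, a — 3 nuclei, so 3 syllables.
σ1/σ2 boundary: /jb/ splits as /j/ + /b/ (/b/ is the longest suffix that is a licit onset).
σ2/σ3 boundary: /zj/ splits as /z/ + /j/ (/j/ is the longest suffix that is a licit onset).
Putting it together: fij.byz.jab.
Syllable 2 is /byz/ with coda /z/, so it is closed.

closed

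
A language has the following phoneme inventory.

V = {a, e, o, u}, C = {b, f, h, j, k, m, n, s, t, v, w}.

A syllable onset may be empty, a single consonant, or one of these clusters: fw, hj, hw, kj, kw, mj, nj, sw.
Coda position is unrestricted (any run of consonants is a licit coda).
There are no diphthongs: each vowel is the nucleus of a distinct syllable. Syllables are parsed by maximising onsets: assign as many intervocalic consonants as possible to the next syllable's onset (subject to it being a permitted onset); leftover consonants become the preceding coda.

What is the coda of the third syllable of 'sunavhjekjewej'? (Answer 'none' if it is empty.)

none

The vowels are u, a, e, e, e — 5 nuclei, so 5 syllables.
V1 /u/ – V2 /a/: /n/ → onset of the next syllable (single consonants are always licit onsets).
V2 /a/ – V3 /e/: /vhj/ splits as /v/ + /hj/ (/hj/ is the longest suffix that is a licit onset).
V3 /e/ – V4 /e/: cluster /kj/ — /kj/ is itself a permitted onset, so the whole cluster goes right; preceding coda = ∅.
V4 /e/ – V5 /e/: /w/ → onset of the next syllable (single consonants are always licit onsets).
So the parse is su.nav.hje.kje.wej.
Syllable 3 is /hje/: onset /hj/, nucleus /e/, coda ∅.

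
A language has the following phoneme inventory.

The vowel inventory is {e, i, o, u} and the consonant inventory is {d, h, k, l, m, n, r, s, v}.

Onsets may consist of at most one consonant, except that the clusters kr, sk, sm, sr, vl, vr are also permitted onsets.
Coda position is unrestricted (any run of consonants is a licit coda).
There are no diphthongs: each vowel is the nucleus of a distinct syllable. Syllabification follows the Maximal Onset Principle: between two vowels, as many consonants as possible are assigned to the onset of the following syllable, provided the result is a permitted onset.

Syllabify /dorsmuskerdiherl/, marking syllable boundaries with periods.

dor.smu.sker.di.herl

The vowels are o, u, e, i, e — 5 nuclei, so 5 syllables.
Between /o/ (V1) and /u/ (V2): /rsm/; trying suffixes from longest down, /sm/ is the first permitted one, so coda /r/ | onset /sm/.
Between /u/ (V2) and /e/ (V3): cluster /sk/ — /sk/ is itself a permitted onset, so the whole cluster goes right; preceding coda = ∅.
Between /e/ (V3) and /i/ (V4): cluster /rd/ — the longest permitted-onset suffix is /d/; onset = /d/, preceding coda = /r/.
Between /i/ (V4) and /e/ (V5): just /h/ — single C goes to the following onset.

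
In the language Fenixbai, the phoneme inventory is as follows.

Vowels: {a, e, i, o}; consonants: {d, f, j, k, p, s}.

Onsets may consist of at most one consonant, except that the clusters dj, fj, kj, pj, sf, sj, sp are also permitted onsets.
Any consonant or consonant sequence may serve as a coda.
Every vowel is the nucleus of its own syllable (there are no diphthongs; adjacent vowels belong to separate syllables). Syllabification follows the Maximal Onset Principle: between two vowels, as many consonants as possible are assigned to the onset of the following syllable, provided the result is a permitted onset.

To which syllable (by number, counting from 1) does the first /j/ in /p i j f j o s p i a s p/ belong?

1

Nuclei (vowels): i, o, i, a → 4 syllables.
Between /i/ (V1) and /o/ (V2): cluster /jfj/ — the longest permitted-onset suffix is /fj/; onset = /fj/, preceding coda = /j/.
Between /o/ (V2) and /i/ (V3): /sp/ is a licit onset in full, so it all attaches to the next syllable.
Between /i/ (V3) and /a/ (V4): nothing intervenes; syllable break is V.V.
Syllabification: pij.fjo.spi.asp.
The first /j/ is in the coda of syllable 1 (/pij/).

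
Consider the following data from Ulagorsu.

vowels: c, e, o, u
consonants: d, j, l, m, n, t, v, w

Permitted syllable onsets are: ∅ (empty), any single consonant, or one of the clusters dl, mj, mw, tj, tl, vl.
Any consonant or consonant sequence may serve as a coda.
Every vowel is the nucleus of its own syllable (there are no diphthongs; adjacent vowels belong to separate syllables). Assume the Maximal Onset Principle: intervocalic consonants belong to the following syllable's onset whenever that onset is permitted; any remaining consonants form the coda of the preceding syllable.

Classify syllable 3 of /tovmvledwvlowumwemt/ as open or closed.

open

The vowels are o, e, o, u, e — 5 nuclei, so 5 syllables.
σ1/σ2 boundary: /vmvl/; trying suffixes from longest down, /vl/ is the first permitted one, so coda /vm/ | onset /vl/.
σ2/σ3 boundary: /dwvl/; trying suffixes from longest down, /vl/ is the first permitted one, so coda /dw/ | onset /vl/.
σ3/σ4 boundary: just /w/ — single C goes to the following onset.
σ4/σ5 boundary: /mw/ is a licit onset in full, so it all attaches to the next syllable.
Result: tovm.vledw.vlo.wu.mwemt.
Syllable 3 is /vlo/; it ends in its nucleus with no coda, so it is open.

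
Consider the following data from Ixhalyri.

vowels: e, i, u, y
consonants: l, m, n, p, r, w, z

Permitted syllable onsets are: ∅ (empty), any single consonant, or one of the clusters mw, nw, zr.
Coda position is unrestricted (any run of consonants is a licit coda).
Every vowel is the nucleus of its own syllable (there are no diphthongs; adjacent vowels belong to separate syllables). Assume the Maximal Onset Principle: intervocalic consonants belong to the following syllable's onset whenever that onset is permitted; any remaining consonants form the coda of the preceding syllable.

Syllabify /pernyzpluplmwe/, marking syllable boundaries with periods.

Vowels present: e, y, u, e; each is a nucleus, giving 4 syllables.
/e…y/ gap (V1→V2): /rn/ splits as /r/ + /n/ (/n/ is the longest suffix that is a licit onset).
/y…u/ gap (V2→V3): cluster /zpl/ — the longest permitted-onset suffix is /l/; onset = /l/, preceding coda = /zp/.
/u…e/ gap (V3→V4): cluster /plmw/ — the longest permitted-onset suffix is /mw/; onset = /mw/, preceding coda = /pl/.

per.nyzp.lupl.mwe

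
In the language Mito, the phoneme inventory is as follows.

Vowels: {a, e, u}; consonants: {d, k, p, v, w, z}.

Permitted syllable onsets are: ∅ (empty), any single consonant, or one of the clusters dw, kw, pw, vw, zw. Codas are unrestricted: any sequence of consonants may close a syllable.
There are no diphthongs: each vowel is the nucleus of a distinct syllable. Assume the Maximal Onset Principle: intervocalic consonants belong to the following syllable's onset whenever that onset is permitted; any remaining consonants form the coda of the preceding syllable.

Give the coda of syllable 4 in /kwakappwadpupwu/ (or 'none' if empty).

Nuclei (vowels): a, a, a, u, u → 5 syllables.
/a…a/ gap (V1→V2): just /k/ — single C goes to the following onset.
/a…a/ gap (V2→V3): /ppw/ — longest licit onset from the right is /pw/, leaving /p/ as coda.
/a…u/ gap (V3→V4): /dp/ splits as /d/ + /p/ (/p/ is the longest suffix that is a licit onset).
/u…u/ gap (V4→V5): cluster /pw/ — /pw/ is itself a permitted onset, so the whole cluster goes right; preceding coda = ∅.
Syllabification: kwa.kap.pwad.pu.pwu.
Syllable 4 is /pu/: onset /p/, nucleus /u/, coda ∅.

none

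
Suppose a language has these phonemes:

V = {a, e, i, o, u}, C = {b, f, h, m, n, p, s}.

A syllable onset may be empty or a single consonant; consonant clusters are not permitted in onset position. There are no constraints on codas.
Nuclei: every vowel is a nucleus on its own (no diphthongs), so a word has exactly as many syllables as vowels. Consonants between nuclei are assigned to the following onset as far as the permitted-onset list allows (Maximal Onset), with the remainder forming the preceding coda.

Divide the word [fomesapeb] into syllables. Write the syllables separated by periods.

fo.me.sa.peb

The vowels are o, e, a, e — 4 nuclei, so 4 syllables.
Between /o/ (V1) and /e/ (V2): /m/ is a single consonant, so it becomes the next onset.
Between /e/ (V2) and /a/ (V3): just /s/ — single C goes to the following onset.
Between /a/ (V3) and /e/ (V4): /p/ is a single consonant, so it becomes the next onset.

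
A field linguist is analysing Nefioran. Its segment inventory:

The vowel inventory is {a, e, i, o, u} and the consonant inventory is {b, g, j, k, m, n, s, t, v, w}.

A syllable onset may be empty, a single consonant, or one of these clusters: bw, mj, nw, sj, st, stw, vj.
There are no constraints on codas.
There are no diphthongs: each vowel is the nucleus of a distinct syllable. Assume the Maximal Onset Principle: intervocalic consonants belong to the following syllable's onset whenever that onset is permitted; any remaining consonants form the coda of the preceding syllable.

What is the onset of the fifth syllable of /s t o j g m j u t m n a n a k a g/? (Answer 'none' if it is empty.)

k

The vowels are o, u, a, a, a — 5 nuclei, so 5 syllables.
Between /o/ (V1) and /u/ (V2): /jgmj/ — longest licit onset from the right is /mj/, leaving /jg/ as coda.
Between /u/ (V2) and /a/ (V3): /tmn/; trying suffixes from longest down, /n/ is the first permitted one, so coda /tm/ | onset /n/.
Between /a/ (V3) and /a/ (V4): /n/ → onset of the next syllable (single consonants are always licit onsets).
Between /a/ (V4) and /a/ (V5): just /k/ — single C goes to the following onset.
So the parse is stojg.mjutm.na.na.kag.
Syllable 5 is /kag/: onset /k/, nucleus /a/, coda /g/.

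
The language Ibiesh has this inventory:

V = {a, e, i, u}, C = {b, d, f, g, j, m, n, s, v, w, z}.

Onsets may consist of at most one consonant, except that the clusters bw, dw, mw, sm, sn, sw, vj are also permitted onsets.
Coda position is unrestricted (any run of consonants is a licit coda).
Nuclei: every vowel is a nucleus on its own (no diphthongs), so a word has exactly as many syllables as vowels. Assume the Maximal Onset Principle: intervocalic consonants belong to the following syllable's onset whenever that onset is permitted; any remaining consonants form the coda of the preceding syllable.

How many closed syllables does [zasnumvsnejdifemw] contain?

3

Nuclei (vowels): a, u, e, i, e → 5 syllables.
σ1/σ2 boundary: /sn/ is a licit onset in full, so it all attaches to the next syllable.
σ2/σ3 boundary: cluster /mvsn/ — the longest permitted-onset suffix is /sn/; onset = /sn/, preceding coda = /mv/.
σ3/σ4 boundary: /jd/ — longest licit onset from the right is /d/, leaving /j/ as coda.
σ4/σ5 boundary: /f/ → onset of the next syllable (single consonants are always licit onsets).
So the parse is za.snumv.snej.di.femw.
Classifying each syllable: /za/ (open), /snumv/ (closed), /snej/ (closed), /di/ (open), /femw/ (closed).
Closed syllables: 3.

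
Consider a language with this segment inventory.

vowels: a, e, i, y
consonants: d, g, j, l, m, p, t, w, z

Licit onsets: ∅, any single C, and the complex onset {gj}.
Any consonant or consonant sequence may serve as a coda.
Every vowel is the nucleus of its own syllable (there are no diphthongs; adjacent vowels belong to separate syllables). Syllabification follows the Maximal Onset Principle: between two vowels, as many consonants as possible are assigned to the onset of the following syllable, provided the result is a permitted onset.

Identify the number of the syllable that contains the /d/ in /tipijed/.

3

Nuclei (vowels): i, i, e → 3 syllables.
/i…i/ gap (V1→V2): /p/ → onset of the next syllable (single consonants are always licit onsets).
/i…e/ gap (V2→V3): /j/ → onset of the next syllable (single consonants are always licit onsets).
Putting it together: ti.pi.jed.
The /d/ is in the coda of syllable 3 (/jed/).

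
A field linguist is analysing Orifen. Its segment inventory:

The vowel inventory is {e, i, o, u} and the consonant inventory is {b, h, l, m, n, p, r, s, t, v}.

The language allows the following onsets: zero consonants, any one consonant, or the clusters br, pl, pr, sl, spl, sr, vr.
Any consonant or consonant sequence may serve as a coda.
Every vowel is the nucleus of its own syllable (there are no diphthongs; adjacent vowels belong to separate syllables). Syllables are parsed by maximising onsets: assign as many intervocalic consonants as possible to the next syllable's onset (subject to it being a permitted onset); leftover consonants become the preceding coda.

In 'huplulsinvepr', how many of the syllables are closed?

Vowels present: u, u, i, e; each is a nucleus, giving 4 syllables.
Between /u/ (V1) and /u/ (V2): cluster /pl/ — /pl/ is itself a permitted onset, so the whole cluster goes right; preceding coda = ∅.
Between /u/ (V2) and /i/ (V3): cluster /ls/ — the longest permitted-onset suffix is /s/; onset = /s/, preceding coda = /l/.
Between /i/ (V3) and /e/ (V4): /nv/; trying suffixes from longest down, /v/ is the first permitted one, so coda /n/ | onset /v/.
Syllabification: hu.plul.sin.vepr.
Classifying each syllable: /hu/ (open), /plul/ (closed), /sin/ (closed), /vepr/ (closed).
Closed syllables: 3.

3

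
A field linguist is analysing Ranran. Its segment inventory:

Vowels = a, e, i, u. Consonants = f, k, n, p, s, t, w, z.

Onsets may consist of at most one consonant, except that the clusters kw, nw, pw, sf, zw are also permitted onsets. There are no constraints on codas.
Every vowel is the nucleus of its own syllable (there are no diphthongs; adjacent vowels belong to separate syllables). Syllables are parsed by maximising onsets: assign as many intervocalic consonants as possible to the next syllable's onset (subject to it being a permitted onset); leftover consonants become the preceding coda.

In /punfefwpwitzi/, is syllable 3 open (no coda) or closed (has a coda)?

closed

The vowels are u, e, i, i — 4 nuclei, so 4 syllables.
V1 /u/ – V2 /e/: /nf/ splits as /n/ + /f/ (/f/ is the longest suffix that is a licit onset).
V2 /e/ – V3 /i/: /fwpw/; trying suffixes from longest down, /pw/ is the first permitted one, so coda /fw/ | onset /pw/.
V3 /i/ – V4 /i/: /tz/ — longest licit onset from the right is /z/, leaving /t/ as coda.
Result: pun.fefw.pwit.zi.
Syllable 3 is /pwit/ with coda /t/, so it is closed.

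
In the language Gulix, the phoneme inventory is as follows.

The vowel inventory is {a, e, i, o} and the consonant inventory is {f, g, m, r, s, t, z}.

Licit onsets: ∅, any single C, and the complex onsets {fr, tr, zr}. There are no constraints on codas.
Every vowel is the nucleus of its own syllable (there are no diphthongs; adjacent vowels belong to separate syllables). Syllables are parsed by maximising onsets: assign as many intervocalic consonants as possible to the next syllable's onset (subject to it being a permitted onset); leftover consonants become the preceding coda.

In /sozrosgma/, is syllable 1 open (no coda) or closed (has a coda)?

Vowels present: o, o, a; each is a nucleus, giving 3 syllables.
Between /o/ (V1) and /o/ (V2): /zr/ is a licit onset in full, so it all attaches to the next syllable.
Between /o/ (V2) and /a/ (V3): /sgm/ — longest licit onset from the right is /m/, leaving /sg/ as coda.
So the parse is so.zrosg.ma.
Syllable 1 is /so/; it ends in its nucleus with no coda, so it is open.

open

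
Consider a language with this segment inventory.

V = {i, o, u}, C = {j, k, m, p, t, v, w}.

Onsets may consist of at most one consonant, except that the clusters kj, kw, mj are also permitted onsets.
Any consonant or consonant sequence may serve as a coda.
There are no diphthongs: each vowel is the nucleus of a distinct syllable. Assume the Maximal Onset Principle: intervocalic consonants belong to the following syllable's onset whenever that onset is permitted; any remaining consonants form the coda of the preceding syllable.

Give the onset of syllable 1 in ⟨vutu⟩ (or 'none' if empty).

v

Vowels present: u, u; each is a nucleus, giving 2 syllables.
V1 /u/ – V2 /u/: /t/ is a single consonant, so it becomes the next onset.
Result: vu.tu.
Syllable 1 is /vu/: onset /v/, nucleus /u/, coda ∅.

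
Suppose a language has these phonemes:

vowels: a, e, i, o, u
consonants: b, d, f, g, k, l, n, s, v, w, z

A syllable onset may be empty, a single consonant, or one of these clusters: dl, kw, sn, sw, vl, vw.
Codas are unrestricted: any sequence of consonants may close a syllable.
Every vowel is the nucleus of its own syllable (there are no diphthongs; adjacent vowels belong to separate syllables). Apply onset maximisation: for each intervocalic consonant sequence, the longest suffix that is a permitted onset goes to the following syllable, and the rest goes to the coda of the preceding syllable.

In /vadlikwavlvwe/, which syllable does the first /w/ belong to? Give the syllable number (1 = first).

3

The vowels are a, i, a, e — 4 nuclei, so 4 syllables.
V1 /a/ – V2 /i/: /dl/ is a licit onset in full, so it all attaches to the next syllable.
V2 /i/ – V3 /a/: cluster /kw/ — /kw/ is itself a permitted onset, so the whole cluster goes right; preceding coda = ∅.
V3 /a/ – V4 /e/: cluster /vlvw/ — the longest permitted-onset suffix is /vw/; onset = /vw/, preceding coda = /vl/.
So the parse is va.dli.kwavl.vwe.
The first /w/ is in the onset of syllable 3 (/kwavl/).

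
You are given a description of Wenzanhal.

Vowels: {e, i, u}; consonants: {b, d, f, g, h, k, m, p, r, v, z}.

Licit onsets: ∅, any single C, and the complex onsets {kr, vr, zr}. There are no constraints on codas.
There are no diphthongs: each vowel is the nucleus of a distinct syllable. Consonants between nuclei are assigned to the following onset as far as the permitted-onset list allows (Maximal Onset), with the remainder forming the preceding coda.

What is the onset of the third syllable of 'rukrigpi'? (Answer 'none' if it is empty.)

p

The vowels are u, i, i — 3 nuclei, so 3 syllables.
Between /u/ (V1) and /i/ (V2): cluster /kr/ — /kr/ is itself a permitted onset, so the whole cluster goes right; preceding coda = ∅.
Between /i/ (V2) and /i/ (V3): cluster /gp/ — the longest permitted-onset suffix is /p/; onset = /p/, preceding coda = /g/.
Result: ru.krig.pi.
Syllable 3 is /pi/: onset /p/, nucleus /i/, coda ∅.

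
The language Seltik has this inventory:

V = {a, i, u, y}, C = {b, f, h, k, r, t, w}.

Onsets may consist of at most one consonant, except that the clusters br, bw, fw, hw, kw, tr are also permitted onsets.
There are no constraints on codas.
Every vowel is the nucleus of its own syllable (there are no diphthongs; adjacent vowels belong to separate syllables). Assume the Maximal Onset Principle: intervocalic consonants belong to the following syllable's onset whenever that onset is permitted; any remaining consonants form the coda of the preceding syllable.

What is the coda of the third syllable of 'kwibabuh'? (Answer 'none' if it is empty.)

The vowels are i, a, u — 3 nuclei, so 3 syllables.
σ1/σ2 boundary: /b/ → onset of the next syllable (single consonants are always licit onsets).
σ2/σ3 boundary: just /b/ — single C goes to the following onset.
Putting it together: kwi.ba.buh.
Syllable 3 is /buh/: onset /b/, nucleus /u/, coda /h/.

h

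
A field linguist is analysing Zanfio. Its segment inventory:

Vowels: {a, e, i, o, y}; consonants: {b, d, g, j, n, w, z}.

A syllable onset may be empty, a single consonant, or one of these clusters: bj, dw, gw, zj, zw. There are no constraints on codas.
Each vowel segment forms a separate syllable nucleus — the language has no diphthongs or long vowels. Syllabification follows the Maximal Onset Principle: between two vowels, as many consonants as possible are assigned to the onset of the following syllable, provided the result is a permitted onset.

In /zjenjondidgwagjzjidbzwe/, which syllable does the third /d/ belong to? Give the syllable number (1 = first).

5

The vowels are e, o, i, a, i, e — 6 nuclei, so 6 syllables.
V1 /e/ – V2 /o/: /nj/ splits as /n/ + /j/ (/j/ is the longest suffix that is a licit onset).
V2 /o/ – V3 /i/: /nd/ — longest licit onset from the right is /d/, leaving /n/ as coda.
V3 /i/ – V4 /a/: /dgw/ splits as /d/ + /gw/ (/gw/ is the longest suffix that is a licit onset).
V4 /a/ – V5 /i/: /gjzj/ splits as /gj/ + /zj/ (/zj/ is the longest suffix that is a licit onset).
V5 /i/ – V6 /e/: cluster /dbzw/ — the longest permitted-onset suffix is /zw/; onset = /zw/, preceding coda = /db/.
Result: zjen.jon.did.gwagj.zjidb.zwe.
The third /d/ is in the coda of syllable 5 (/zjidb/).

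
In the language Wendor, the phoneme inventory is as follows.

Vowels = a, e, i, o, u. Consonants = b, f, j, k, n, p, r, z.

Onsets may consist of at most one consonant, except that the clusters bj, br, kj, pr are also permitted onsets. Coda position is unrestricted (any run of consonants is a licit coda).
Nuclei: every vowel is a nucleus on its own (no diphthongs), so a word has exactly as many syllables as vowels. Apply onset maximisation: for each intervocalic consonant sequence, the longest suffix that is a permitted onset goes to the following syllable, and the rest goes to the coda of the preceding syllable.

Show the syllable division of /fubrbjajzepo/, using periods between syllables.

Nuclei (vowels): u, a, e, o → 4 syllables.
V1 /u/ – V2 /a/: /brbj/ — longest licit onset from the right is /bj/, leaving /br/ as coda.
V2 /a/ – V3 /e/: /jz/; trying suffixes from longest down, /z/ is the first permitted one, so coda /j/ | onset /z/.
V3 /e/ – V4 /o/: /p/ → onset of the next syllable (single consonants are always licit onsets).

fubr.bjaj.ze.po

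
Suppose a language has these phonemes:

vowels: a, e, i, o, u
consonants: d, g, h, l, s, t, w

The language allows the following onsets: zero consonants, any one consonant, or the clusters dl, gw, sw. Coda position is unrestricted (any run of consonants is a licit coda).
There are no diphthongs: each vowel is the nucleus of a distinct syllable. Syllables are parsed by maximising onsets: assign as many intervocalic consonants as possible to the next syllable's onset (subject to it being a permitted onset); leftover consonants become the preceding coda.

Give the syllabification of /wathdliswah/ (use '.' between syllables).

Nuclei (vowels): a, i, a → 3 syllables.
σ1/σ2 boundary: /thdl/ — longest licit onset from the right is /dl/, leaving /th/ as coda.
σ2/σ3 boundary: /sw/ is a licit onset in full, so it all attaches to the next syllable.

wath.dli.swah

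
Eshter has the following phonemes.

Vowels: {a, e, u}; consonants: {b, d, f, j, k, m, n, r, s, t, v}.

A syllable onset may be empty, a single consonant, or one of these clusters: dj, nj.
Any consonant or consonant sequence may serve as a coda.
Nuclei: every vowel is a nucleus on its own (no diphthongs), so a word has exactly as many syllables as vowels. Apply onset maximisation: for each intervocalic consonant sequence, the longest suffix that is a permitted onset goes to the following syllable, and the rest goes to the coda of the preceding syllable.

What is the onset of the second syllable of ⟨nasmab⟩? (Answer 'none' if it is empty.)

m

The vowels are a, a — 2 nuclei, so 2 syllables.
/a…a/ gap (V1→V2): /sm/ splits as /s/ + /m/ (/m/ is the longest suffix that is a licit onset).
Putting it together: nas.mab.
Syllable 2 is /mab/: onset /m/, nucleus /a/, coda /b/.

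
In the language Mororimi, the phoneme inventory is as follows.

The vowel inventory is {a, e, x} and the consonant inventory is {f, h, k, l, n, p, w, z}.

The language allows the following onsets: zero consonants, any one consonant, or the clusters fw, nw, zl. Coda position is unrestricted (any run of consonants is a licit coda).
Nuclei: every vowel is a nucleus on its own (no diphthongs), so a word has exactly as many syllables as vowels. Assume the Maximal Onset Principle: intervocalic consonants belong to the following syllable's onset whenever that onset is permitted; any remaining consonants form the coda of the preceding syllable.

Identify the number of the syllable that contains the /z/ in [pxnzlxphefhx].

Vowels present: x, x, e, x; each is a nucleus, giving 4 syllables.
σ1/σ2 boundary: /nzl/ splits as /n/ + /zl/ (/zl/ is the longest suffix that is a licit onset).
σ2/σ3 boundary: cluster /ph/ — the longest permitted-onset suffix is /h/; onset = /h/, preceding coda = /p/.
σ3/σ4 boundary: /fh/; trying suffixes from longest down, /h/ is the first permitted one, so coda /f/ | onset /h/.
Syllabification: pxn.zlxp.hef.hx.
The /z/ is in the onset of syllable 2 (/zlxp/).

2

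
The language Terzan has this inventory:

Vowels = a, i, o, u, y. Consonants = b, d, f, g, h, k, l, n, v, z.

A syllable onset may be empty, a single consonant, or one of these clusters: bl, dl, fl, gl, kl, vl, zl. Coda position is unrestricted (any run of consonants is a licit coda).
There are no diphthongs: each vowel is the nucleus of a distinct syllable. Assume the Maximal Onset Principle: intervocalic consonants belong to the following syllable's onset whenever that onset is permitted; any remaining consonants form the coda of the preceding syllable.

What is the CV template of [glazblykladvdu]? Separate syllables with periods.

The vowels are a, y, a, u — 4 nuclei, so 4 syllables.
σ1/σ2 boundary: /zbl/; trying suffixes from longest down, /bl/ is the first permitted one, so coda /z/ | onset /bl/.
σ2/σ3 boundary: /kl/ is a licit onset in full, so it all attaches to the next syllable.
σ3/σ4 boundary: /dvd/ — longest licit onset from the right is /d/, leaving /dv/ as coda.
So the parse is glaz.bly.kladv.du.
Mapping each syllable to C/V: /glaz/ → CCVC, /bly/ → CCV, /kladv/ → CCVCC, /du/ → CV.

CCVC.CCV.CCVCC.CV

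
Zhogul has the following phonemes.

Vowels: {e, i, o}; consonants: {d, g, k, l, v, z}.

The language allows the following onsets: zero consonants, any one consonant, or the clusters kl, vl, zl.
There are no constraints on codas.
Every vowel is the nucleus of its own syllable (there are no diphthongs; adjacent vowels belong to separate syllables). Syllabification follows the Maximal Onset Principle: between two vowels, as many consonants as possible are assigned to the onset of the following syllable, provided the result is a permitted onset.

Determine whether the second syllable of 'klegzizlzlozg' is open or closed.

Vowels present: e, i, o; each is a nucleus, giving 3 syllables.
σ1/σ2 boundary: /gz/; trying suffixes from longest down, /z/ is the first permitted one, so coda /g/ | onset /z/.
σ2/σ3 boundary: cluster /zlzl/ — the longest permitted-onset suffix is /zl/; onset = /zl/, preceding coda = /zl/.
So the parse is kleg.zizl.zlozg.
Syllable 2 is /zizl/ with coda /zl/, so it is closed.

closed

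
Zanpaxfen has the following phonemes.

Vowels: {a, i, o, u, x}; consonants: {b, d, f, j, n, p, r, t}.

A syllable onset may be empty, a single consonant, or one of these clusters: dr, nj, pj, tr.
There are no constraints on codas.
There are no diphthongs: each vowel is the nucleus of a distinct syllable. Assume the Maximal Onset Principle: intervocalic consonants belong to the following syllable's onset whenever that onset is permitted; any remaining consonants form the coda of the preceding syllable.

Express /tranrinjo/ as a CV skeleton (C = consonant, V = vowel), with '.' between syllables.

Nuclei (vowels): a, i, o → 3 syllables.
/a…i/ gap (V1→V2): cluster /nr/ — the longest permitted-onset suffix is /r/; onset = /r/, preceding coda = /n/.
/i…o/ gap (V2→V3): cluster /nj/ — /nj/ is itself a permitted onset, so the whole cluster goes right; preceding coda = ∅.
Result: tran.ri.njo.
Mapping each syllable to C/V: /tran/ → CCVC, /ri/ → CV, /njo/ → CCV.

CCVC.CV.CCV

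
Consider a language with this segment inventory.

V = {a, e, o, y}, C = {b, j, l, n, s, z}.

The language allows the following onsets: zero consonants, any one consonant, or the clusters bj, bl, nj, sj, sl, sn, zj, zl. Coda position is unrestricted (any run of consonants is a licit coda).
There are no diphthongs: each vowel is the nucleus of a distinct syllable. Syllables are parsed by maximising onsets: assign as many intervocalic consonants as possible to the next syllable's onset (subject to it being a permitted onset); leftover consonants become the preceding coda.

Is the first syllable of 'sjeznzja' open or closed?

closed

Vowels present: e, a; each is a nucleus, giving 2 syllables.
Between /e/ (V1) and /a/ (V2): /znzj/ — longest licit onset from the right is /zj/, leaving /zn/ as coda.
Putting it together: sjezn.zja.
Syllable 1 is /sjezn/ with coda /zn/, so it is closed.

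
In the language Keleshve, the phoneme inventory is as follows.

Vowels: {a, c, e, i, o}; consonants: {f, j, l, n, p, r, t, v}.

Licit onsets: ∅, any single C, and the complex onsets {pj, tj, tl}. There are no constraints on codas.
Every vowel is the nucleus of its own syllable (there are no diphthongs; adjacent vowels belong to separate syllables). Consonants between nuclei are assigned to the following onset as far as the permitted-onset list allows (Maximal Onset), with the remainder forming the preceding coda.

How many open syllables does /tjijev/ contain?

1

The vowels are i, e — 2 nuclei, so 2 syllables.
/i…e/ gap (V1→V2): just /j/ — single C goes to the following onset.
Result: tji.jev.
Classifying each syllable: /tji/ (open), /jev/ (closed).
Open syllables: 1.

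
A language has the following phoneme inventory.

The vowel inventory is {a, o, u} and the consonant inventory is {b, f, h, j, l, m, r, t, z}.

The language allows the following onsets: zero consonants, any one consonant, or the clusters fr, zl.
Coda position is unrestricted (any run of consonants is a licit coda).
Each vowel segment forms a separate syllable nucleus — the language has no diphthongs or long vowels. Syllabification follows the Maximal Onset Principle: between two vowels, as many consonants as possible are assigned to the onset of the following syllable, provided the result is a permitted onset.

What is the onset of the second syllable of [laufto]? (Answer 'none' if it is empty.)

none

The vowels are a, u, o — 3 nuclei, so 3 syllables.
σ1/σ2 boundary: hiatus — the boundary sits between the two vowels.
σ2/σ3 boundary: cluster /ft/ — the longest permitted-onset suffix is /t/; onset = /t/, preceding coda = /f/.
Putting it together: la.uf.to.
Syllable 2 is /uf/: onset ∅, nucleus /u/, coda /f/.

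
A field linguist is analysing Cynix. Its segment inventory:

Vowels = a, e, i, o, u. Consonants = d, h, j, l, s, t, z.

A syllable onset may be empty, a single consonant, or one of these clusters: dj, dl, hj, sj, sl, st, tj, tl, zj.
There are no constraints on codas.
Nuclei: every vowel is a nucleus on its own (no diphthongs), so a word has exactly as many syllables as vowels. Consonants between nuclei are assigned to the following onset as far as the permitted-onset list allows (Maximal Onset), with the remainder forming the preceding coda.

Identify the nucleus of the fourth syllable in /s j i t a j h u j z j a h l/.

a

Vowels present: i, a, u, a; each is a nucleus, giving 4 syllables.
The fourth nucleus (vowel 4 from the left) is /a/.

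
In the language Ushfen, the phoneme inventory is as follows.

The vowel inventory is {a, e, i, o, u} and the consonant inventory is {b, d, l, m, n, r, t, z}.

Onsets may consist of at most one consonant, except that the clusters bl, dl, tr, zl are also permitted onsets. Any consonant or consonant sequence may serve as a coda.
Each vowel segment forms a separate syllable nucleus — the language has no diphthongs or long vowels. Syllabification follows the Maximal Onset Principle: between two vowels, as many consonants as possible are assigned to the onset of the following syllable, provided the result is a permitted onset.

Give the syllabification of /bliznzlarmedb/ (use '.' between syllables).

The vowels are i, a, e — 3 nuclei, so 3 syllables.
σ1/σ2 boundary: /znzl/ splits as /zn/ + /zl/ (/zl/ is the longest suffix that is a licit onset).
σ2/σ3 boundary: /rm/ splits as /r/ + /m/ (/m/ is the longest suffix that is a licit onset).

blizn.zlar.medb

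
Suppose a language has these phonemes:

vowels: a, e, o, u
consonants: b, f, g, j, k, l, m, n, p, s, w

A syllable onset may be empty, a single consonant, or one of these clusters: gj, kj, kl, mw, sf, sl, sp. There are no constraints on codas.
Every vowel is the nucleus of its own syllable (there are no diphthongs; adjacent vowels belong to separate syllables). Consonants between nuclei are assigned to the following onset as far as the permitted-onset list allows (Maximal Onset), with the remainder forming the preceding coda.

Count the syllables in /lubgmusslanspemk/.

4

The vowels are u, u, a, e — 4 nuclei, so 4 syllables.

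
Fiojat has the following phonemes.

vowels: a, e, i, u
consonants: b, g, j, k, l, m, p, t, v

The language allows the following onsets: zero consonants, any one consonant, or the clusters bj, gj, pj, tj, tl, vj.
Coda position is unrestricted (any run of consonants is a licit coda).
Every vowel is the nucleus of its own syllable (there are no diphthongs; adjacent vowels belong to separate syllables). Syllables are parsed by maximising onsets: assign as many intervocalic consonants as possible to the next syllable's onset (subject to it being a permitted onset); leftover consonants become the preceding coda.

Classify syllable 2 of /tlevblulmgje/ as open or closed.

Nuclei (vowels): e, u, e → 3 syllables.
Between /e/ (V1) and /u/ (V2): cluster /vbl/ — the longest permitted-onset suffix is /l/; onset = /l/, preceding coda = /vb/.
Between /u/ (V2) and /e/ (V3): /lmgj/ — longest licit onset from the right is /gj/, leaving /lm/ as coda.
Syllabification: tlevb.lulm.gje.
Syllable 2 is /lulm/ with coda /lm/, so it is closed.

closed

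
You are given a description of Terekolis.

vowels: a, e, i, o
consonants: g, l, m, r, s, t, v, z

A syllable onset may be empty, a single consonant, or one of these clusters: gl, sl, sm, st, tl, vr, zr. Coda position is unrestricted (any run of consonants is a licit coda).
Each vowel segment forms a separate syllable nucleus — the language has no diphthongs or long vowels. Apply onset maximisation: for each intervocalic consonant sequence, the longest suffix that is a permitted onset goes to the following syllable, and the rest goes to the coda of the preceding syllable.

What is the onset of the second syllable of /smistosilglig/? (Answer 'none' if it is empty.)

st

Nuclei (vowels): i, o, i, i → 4 syllables.
Between /i/ (V1) and /o/ (V2): cluster /st/ — /st/ is itself a permitted onset, so the whole cluster goes right; preceding coda = ∅.
Between /o/ (V2) and /i/ (V3): /s/ → onset of the next syllable (single consonants are always licit onsets).
Between /i/ (V3) and /i/ (V4): /lgl/; trying suffixes from longest down, /gl/ is the first permitted one, so coda /l/ | onset /gl/.
Result: smi.sto.sil.glig.
Syllable 2 is /sto/: onset /st/, nucleus /o/, coda ∅.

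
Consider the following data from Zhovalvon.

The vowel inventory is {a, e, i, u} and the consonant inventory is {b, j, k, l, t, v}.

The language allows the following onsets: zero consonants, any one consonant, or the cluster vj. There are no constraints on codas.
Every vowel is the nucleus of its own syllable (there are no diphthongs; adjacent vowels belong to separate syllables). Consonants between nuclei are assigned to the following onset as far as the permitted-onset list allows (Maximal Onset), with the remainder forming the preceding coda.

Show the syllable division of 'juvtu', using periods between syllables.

juv.tu

The vowels are u, u — 2 nuclei, so 2 syllables.
V1 /u/ – V2 /u/: /vt/; trying suffixes from longest down, /t/ is the first permitted one, so coda /v/ | onset /t/.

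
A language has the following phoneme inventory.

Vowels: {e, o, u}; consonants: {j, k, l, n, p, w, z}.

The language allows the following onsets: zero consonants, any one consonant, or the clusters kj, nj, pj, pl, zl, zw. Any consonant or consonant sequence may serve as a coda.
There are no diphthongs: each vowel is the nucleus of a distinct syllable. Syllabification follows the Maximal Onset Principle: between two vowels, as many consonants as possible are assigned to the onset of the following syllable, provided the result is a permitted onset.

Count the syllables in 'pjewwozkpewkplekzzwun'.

5

The vowels are e, o, e, e, u — 5 nuclei, so 5 syllables.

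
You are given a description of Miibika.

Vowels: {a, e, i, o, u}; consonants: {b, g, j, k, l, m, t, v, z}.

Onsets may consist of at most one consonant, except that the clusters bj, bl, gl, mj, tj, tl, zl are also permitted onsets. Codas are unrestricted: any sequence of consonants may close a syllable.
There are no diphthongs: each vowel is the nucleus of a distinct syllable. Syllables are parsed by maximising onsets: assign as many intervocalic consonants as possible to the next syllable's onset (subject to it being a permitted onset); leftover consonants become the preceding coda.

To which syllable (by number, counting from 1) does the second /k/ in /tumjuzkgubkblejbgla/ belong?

Nuclei (vowels): u, u, u, e, a → 5 syllables.
V1 /u/ – V2 /u/: cluster /mj/ — /mj/ is itself a permitted onset, so the whole cluster goes right; preceding coda = ∅.
V2 /u/ – V3 /u/: /zkg/ splits as /zk/ + /g/ (/g/ is the longest suffix that is a licit onset).
V3 /u/ – V4 /e/: cluster /bkbl/ — the longest permitted-onset suffix is /bl/; onset = /bl/, preceding coda = /bk/.
V4 /e/ – V5 /a/: cluster /jbgl/ — the longest permitted-onset suffix is /gl/; onset = /gl/, preceding coda = /jb/.
Syllabification: tu.mjuzk.gubk.blejb.gla.
The second /k/ is in the coda of syllable 3 (/gubk/).

3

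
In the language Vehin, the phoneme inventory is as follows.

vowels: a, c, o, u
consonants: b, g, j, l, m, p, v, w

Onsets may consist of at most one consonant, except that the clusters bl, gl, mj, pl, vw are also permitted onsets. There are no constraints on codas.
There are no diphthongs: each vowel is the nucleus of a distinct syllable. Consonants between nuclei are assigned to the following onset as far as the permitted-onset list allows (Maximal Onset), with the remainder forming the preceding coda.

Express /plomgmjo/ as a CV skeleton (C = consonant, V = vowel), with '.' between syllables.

CCVCC.CCV

Vowels present: o, o; each is a nucleus, giving 2 syllables.
σ1/σ2 boundary: /mgmj/ splits as /mg/ + /mj/ (/mj/ is the longest suffix that is a licit onset).
Syllabification: plomg.mjo.
Mapping each syllable to C/V: /plomg/ → CCVCC, /mjo/ → CCV.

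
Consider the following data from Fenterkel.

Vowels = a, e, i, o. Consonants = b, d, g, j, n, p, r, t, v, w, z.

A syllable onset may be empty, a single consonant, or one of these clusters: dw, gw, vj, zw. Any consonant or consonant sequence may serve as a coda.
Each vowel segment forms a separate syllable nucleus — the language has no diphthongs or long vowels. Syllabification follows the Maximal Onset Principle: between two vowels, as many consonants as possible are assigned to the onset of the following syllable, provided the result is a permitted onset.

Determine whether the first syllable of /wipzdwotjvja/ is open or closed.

closed

The vowels are i, o, a — 3 nuclei, so 3 syllables.
/i…o/ gap (V1→V2): cluster /pzdw/ — the longest permitted-onset suffix is /dw/; onset = /dw/, preceding coda = /pz/.
/o…a/ gap (V2→V3): /tjvj/ — longest licit onset from the right is /vj/, leaving /tj/ as coda.
So the parse is wipz.dwotj.vja.
Syllable 1 is /wipz/ with coda /pz/, so it is closed.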